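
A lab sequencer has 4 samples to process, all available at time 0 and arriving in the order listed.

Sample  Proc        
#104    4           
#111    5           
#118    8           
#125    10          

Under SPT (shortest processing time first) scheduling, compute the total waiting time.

SPT (increasing processing time): #104 #111 #118 #125.
#104: waits 0, runs 0→4
#111: waits 4, runs 4→9
#118: waits 9, runs 9→17
#125: waits 17, runs 17→27
Sum = 0+4+9+17 = 30.

30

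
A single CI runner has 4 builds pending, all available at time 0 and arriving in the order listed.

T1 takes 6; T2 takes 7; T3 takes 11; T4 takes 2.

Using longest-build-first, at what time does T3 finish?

11

LPT (decreasing processing time): T3 T2 T1 T4.
T3: 0→11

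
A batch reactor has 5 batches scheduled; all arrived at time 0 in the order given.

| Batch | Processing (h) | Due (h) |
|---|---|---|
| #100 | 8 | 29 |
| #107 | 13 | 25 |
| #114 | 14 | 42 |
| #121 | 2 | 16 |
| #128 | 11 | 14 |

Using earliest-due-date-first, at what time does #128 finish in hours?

11

EDD (increasing due date): #128 #121 #107 #100 #114.
#128: 0→11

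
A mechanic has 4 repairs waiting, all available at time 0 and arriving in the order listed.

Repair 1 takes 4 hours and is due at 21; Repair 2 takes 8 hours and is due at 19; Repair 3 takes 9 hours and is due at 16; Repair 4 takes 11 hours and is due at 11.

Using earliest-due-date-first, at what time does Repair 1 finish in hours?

EDD (increasing due date): Repair 4 Repair 3 Repair 2 Repair 1.
Repair 4: 0→11
Repair 3: 11→20
Repair 2: 20→28
Repair 1: 28→32

32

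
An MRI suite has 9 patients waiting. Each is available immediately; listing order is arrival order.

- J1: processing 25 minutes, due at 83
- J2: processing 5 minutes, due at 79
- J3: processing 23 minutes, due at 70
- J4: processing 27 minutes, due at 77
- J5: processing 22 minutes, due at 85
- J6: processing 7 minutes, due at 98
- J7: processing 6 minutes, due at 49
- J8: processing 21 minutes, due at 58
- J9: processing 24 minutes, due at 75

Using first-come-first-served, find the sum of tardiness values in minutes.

FIFO (arrival order): J1 J2 J3 J4 J5 J6 J7 J8 J9.
J1: 0→25, due 83, tardiness 0
J2: 25→30, due 79, tardiness 0
J3: 30→53, due 70, tardiness 0
J4: 53→80, due 77, tardiness 3
J5: 80→102, due 85, tardiness 17
J6: 102→109, due 98, tardiness 11
J7: 109→115, due 49, tardiness 66
J8: 115→136, due 58, tardiness 78
J9: 136→160, due 75, tardiness 85
Sum = 0+0+0+3+17+11+66+78+85 = 260.

260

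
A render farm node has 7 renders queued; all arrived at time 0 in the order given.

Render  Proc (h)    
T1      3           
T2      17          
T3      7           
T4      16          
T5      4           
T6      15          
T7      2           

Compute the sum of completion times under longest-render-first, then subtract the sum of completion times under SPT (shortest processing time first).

LPT (decreasing processing time): T2 T4 T6 T3 T5 T1 T7.
T2: 0→17
T4: 17→33
T6: 33→48
T3: 48→55
T5: 55→59
T1: 59→62
T7: 62→64
Sum = 17+33+48+55+59+62+64 = 338.
SPT (increasing processing time): T7 T1 T5 T3 T6 T4 T2.
T7: 0→2
T1: 2→5
T5: 5→9
T3: 9→16
T6: 16→31
T4: 31→47
T2: 47→64
Sum = 2+5+9+16+31+47+64 = 174.
Difference = 338 − 174 = 164.

164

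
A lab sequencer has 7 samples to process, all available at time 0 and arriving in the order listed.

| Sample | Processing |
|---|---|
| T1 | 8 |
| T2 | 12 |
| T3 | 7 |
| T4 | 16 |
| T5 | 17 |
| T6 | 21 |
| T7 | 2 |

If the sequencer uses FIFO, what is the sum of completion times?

322

FIFO (arrival order): T1 T2 T3 T4 T5 T6 T7.
T1: 0→8
T2: 8→20
T3: 20→27
T4: 27→43
T5: 43→60
T6: 60→81
T7: 81→83
Sum = 8+20+27+43+60+81+83 = 322.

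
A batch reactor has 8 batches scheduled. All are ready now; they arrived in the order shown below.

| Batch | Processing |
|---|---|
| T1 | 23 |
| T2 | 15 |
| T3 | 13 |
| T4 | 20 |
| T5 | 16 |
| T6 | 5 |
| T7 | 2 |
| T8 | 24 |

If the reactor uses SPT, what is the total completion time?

398

SPT (increasing processing time): T7 T6 T3 T2 T5 T4 T1 T8.
T7: 0→2
T6: 2→7
T3: 7→20
T2: 20→35
T5: 35→51
T4: 51→71
T1: 71→94
T8: 94→118
Sum = 2+7+20+35+51+71+94+118 = 398.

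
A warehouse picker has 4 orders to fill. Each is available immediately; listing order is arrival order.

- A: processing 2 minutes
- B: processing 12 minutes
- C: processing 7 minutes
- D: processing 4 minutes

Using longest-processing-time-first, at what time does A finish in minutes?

25

LPT (decreasing processing time): B C D A.
B: 0→12
C: 12→19
D: 19→23
A: 23→25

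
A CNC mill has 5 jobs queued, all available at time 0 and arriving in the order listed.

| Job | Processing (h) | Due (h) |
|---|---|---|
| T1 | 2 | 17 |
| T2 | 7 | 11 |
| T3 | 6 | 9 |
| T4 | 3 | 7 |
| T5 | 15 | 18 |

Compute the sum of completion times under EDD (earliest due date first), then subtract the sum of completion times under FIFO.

2

EDD (increasing due date): T4 T3 T2 T1 T5.
T4: 0→3
T3: 3→9
T2: 9→16
T1: 16→18
T5: 18→33
Sum = 3+9+16+18+33 = 79.
FIFO (arrival order): T1 T2 T3 T4 T5.
T1: 0→2
T2: 2→9
T3: 9→15
T4: 15→18
T5: 18→33
Sum = 2+9+15+18+33 = 77.
Difference = 79 − 77 = 2.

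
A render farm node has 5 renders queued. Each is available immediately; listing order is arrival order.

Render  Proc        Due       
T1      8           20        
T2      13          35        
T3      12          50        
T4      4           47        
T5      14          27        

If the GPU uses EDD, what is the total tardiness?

1

EDD (increasing due date): T1 T5 T2 T4 T3.
T1: 0→8, due 20, tardiness 0
T5: 8→22, due 27, tardiness 0
T2: 22→35, due 35, tardiness 0
T4: 35→39, due 47, tardiness 0
T3: 39→51, due 50, tardiness 1
Sum = 0+0+0+0+1 = 1.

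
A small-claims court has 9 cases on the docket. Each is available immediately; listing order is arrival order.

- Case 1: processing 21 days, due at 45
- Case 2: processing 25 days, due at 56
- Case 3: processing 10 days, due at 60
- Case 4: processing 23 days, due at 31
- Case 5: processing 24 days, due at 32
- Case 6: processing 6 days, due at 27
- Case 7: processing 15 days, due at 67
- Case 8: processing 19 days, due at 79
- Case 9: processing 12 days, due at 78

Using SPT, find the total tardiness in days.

310

SPT (increasing processing time): Case 6 Case 3 Case 9 Case 7 Case 8 Case 1 Case 4 Case 5 Case 2.
Case 6: 0→6, due 27, tardiness 0
Case 3: 6→16, due 60, tardiness 0
Case 9: 16→28, due 78, tardiness 0
Case 7: 28→43, due 67, tardiness 0
Case 8: 43→62, due 79, tardiness 0
Case 1: 62→83, due 45, tardiness 38
Case 4: 83→106, due 31, tardiness 75
Case 5: 106→130, due 32, tardiness 98
Case 2: 130→155, due 56, tardiness 99
Sum = 0+0+0+0+0+38+75+98+99 = 310.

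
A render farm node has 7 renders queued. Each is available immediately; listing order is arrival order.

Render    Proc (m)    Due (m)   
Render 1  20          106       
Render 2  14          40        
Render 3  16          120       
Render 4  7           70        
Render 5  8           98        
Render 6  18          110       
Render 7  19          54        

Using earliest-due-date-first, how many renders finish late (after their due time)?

0

EDD (increasing due date): Render 2 Render 7 Render 4 Render 5 Render 1 Render 6 Render 3.
Render 2: 0→14, due 40, tardiness 0
Render 7: 14→33, due 54, tardiness 0
Render 4: 33→40, due 70, tardiness 0
Render 5: 40→48, due 98, tardiness 0
Render 1: 48→68, due 106, tardiness 0
Render 6: 68→86, due 110, tardiness 0
Render 3: 86→102, due 120, tardiness 0
Late renders: 0.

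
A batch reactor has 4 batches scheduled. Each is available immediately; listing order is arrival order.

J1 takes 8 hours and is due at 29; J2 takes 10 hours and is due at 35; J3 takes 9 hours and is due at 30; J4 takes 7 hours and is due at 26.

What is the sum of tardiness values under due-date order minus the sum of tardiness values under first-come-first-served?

-8

EDD (increasing due date): J4 J1 J3 J2.
J4: 0→7, due 26, tardiness 0
J1: 7→15, due 29, tardiness 0
J3: 15→24, due 30, tardiness 0
J2: 24→34, due 35, tardiness 0
Sum = 0+0+0+0 = 0.
FIFO (arrival order): J1 J2 J3 J4.
J1: 0→8, due 29, tardiness 0
J2: 8→18, due 35, tardiness 0
J3: 18→27, due 30, tardiness 0
J4: 27→34, due 26, tardiness 8
Sum = 0+0+0+8 = 8.
Difference = 0 − 8 = -8.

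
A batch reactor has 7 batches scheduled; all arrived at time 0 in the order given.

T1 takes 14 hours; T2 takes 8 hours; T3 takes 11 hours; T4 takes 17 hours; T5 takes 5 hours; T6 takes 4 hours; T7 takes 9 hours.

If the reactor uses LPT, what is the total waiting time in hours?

264

LPT (decreasing processing time): T4 T1 T3 T7 T2 T5 T6.
T4: waits 0, runs 0→17
T1: waits 17, runs 17→31
T3: waits 31, runs 31→42
T7: waits 42, runs 42→51
T2: waits 51, runs 51→59
T5: waits 59, runs 59→64
T6: waits 64, runs 64→68
Sum = 0+17+31+42+51+59+64 = 264.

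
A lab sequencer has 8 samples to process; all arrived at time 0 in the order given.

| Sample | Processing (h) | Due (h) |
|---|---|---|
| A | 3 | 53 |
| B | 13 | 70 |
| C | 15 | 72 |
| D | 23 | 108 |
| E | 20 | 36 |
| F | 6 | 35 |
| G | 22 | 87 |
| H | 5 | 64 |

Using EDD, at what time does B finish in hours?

47

EDD (increasing due date): F E A H B C G D.
F: 0→6
E: 6→26
A: 26→29
H: 29→34
B: 34→47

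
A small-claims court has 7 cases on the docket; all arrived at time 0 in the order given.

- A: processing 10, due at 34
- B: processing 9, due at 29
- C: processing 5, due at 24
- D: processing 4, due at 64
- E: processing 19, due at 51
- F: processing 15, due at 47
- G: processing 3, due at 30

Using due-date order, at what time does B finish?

EDD (increasing due date): C B G A F E D.
C: 0→5
B: 5→14

14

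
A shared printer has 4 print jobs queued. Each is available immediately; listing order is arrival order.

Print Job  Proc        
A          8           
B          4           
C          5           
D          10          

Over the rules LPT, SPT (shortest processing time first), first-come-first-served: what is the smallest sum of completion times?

57

LPT (decreasing processing time): D A C B.
D: 0→10
A: 10→18
C: 18→23
B: 23→27
Sum = 10+18+23+27 = 78.
SPT (increasing processing time): B C A D.
B: 0→4
C: 4→9
A: 9→17
D: 17→27
Sum = 4+9+17+27 = 57.
FIFO (arrival order): A B C D.
A: 0→8
B: 8→12
C: 12→17
D: 17→27
Sum = 8+12+17+27 = 64.
LPT 78, SPT 57, FIFO 64 → minimum 57.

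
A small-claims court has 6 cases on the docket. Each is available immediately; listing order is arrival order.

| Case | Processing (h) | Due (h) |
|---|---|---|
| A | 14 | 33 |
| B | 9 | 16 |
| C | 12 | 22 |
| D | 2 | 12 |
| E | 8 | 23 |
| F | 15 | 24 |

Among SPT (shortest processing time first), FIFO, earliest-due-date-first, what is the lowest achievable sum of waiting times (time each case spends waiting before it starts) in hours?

107

SPT (increasing processing time): D E B C A F.
D: waits 0, runs 0→2
E: waits 2, runs 2→10
B: waits 10, runs 10→19
C: waits 19, runs 19→31
A: waits 31, runs 31→45
F: waits 45, runs 45→60
Sum = 0+2+10+19+31+45 = 107.
FIFO (arrival order): A B C D E F.
A: waits 0, runs 0→14
B: waits 14, runs 14→23
C: waits 23, runs 23→35
D: waits 35, runs 35→37
E: waits 37, runs 37→45
F: waits 45, runs 45→60
Sum = 0+14+23+35+37+45 = 154.
EDD (increasing due date): D B C E F A.
D: waits 0, runs 0→2
B: waits 2, runs 2→11
C: waits 11, runs 11→23
E: waits 23, runs 23→31
F: waits 31, runs 31→46
A: waits 46, runs 46→60
Sum = 0+2+11+23+31+46 = 113.
SPT 107, FIFO 154, EDD 113 → minimum 107.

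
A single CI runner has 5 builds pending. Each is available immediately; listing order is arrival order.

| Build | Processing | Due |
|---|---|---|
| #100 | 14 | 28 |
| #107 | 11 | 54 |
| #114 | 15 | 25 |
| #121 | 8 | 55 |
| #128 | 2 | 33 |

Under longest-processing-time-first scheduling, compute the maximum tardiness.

LPT (decreasing processing time): #114 #100 #107 #121 #128.
#114: 0→15, due 25, tardiness 0
#100: 15→29, due 28, tardiness 1
#107: 29→40, due 54, tardiness 0
#121: 40→48, due 55, tardiness 0
#128: 48→50, due 33, tardiness 17
Maximum = 17.

17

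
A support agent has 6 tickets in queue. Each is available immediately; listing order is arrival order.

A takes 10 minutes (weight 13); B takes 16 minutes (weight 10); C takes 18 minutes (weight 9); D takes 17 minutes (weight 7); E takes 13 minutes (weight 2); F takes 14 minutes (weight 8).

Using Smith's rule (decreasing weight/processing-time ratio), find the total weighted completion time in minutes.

WSPT (decreasing weight/processing-time ratio): A B F C D E.
A: finishes 10, weight 13, w·C = 130
B: finishes 26, weight 10, w·C = 260
F: finishes 40, weight 8, w·C = 320
C: finishes 58, weight 9, w·C = 522
D: finishes 75, weight 7, w·C = 525
E: finishes 88, weight 2, w·C = 176
Sum = 130+260+320+522+525+176 = 1933.

1933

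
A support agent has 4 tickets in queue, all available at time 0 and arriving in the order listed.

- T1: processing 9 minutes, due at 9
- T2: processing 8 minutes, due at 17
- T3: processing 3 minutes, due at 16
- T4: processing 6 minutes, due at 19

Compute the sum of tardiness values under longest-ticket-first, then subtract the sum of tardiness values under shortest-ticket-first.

-3

LPT (decreasing processing time): T1 T2 T4 T3.
T1: 0→9, due 9, tardiness 0
T2: 9→17, due 17, tardiness 0
T4: 17→23, due 19, tardiness 4
T3: 23→26, due 16, tardiness 10
Sum = 0+0+4+10 = 14.
SPT (increasing processing time): T3 T4 T2 T1.
T3: 0→3, due 16, tardiness 0
T4: 3→9, due 19, tardiness 0
T2: 9→17, due 17, tardiness 0
T1: 17→26, due 9, tardiness 17
Sum = 0+0+0+17 = 17.
Difference = 14 − 17 = -3.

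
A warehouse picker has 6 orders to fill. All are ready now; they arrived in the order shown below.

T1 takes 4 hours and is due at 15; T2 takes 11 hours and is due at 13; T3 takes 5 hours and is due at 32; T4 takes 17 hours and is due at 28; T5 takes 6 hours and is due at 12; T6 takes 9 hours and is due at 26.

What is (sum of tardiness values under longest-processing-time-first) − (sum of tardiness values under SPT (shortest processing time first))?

LPT (decreasing processing time): T4 T2 T6 T5 T3 T1.
T4: 0→17, due 28, tardiness 0
T2: 17→28, due 13, tardiness 15
T6: 28→37, due 26, tardiness 11
T5: 37→43, due 12, tardiness 31
T3: 43→48, due 32, tardiness 16
T1: 48→52, due 15, tardiness 37
Sum = 0+15+11+31+16+37 = 110.
SPT (increasing processing time): T1 T3 T5 T6 T2 T4.
T1: 0→4, due 15, tardiness 0
T3: 4→9, due 32, tardiness 0
T5: 9→15, due 12, tardiness 3
T6: 15→24, due 26, tardiness 0
T2: 24→35, due 13, tardiness 22
T4: 35→52, due 28, tardiness 24
Sum = 0+0+3+0+22+24 = 49.
Difference = 110 − 49 = 61.

61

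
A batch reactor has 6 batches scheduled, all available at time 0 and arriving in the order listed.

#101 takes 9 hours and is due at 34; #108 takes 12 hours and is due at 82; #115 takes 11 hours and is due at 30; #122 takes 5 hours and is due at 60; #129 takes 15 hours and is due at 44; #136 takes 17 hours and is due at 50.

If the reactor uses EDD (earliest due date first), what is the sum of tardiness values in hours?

EDD (increasing due date): #115 #101 #129 #136 #122 #108.
#115: 0→11, due 30, tardiness 0
#101: 11→20, due 34, tardiness 0
#129: 20→35, due 44, tardiness 0
#136: 35→52, due 50, tardiness 2
#122: 52→57, due 60, tardiness 0
#108: 57→69, due 82, tardiness 0
Sum = 0+0+0+2+0+0 = 2.

2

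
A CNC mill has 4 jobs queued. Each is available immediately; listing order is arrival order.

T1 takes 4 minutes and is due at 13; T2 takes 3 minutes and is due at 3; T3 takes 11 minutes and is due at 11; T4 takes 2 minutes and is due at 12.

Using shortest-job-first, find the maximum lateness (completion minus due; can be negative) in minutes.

9

SPT (increasing processing time): T4 T2 T1 T3.
T4: 0→2, due 12, lateness -10
T2: 2→5, due 3, lateness 2
T1: 5→9, due 13, lateness -4
T3: 9→20, due 11, lateness 9
Maximum = 9.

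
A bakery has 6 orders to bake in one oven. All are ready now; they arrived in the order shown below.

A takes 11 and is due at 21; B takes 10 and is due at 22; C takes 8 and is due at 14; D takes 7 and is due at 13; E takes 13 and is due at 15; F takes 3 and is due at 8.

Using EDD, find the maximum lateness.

EDD (increasing due date): F D C E A B.
F: 0→3, due 8, lateness -5
D: 3→10, due 13, lateness -3
C: 10→18, due 14, lateness 4
E: 18→31, due 15, lateness 16
A: 31→42, due 21, lateness 21
B: 42→52, due 22, lateness 30
Maximum = 30.

30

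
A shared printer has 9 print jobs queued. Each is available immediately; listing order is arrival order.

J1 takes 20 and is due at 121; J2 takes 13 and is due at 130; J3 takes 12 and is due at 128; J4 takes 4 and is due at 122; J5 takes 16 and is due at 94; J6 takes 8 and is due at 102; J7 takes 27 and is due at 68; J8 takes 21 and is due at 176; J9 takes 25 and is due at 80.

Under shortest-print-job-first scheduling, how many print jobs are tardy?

2

SPT (increasing processing time): J4 J6 J3 J2 J5 J1 J8 J9 J7.
J4: 0→4, due 122, tardiness 0
J6: 4→12, due 102, tardiness 0
J3: 12→24, due 128, tardiness 0
J2: 24→37, due 130, tardiness 0
J5: 37→53, due 94, tardiness 0
J1: 53→73, due 121, tardiness 0
J8: 73→94, due 176, tardiness 0
J9: 94→119, due 80, tardiness 39
J7: 119→146, due 68, tardiness 78
Late print jobs: 2.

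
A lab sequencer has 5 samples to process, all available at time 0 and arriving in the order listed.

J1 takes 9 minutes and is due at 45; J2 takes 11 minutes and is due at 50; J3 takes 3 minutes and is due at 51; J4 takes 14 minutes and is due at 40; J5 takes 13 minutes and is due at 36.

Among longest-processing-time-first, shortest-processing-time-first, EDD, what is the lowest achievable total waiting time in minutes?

LPT (decreasing processing time): J4 J5 J2 J1 J3.
J4: waits 0, runs 0→14
J5: waits 14, runs 14→27
J2: waits 27, runs 27→38
J1: waits 38, runs 38→47
J3: waits 47, runs 47→50
Sum = 0+14+27+38+47 = 126.
SPT (increasing processing time): J3 J1 J2 J5 J4.
J3: waits 0, runs 0→3
J1: waits 3, runs 3→12
J2: waits 12, runs 12→23
J5: waits 23, runs 23→36
J4: waits 36, runs 36→50
Sum = 0+3+12+23+36 = 74.
EDD (increasing due date): J5 J4 J1 J2 J3.
J5: waits 0, runs 0→13
J4: waits 13, runs 13→27
J1: waits 27, runs 27→36
J2: waits 36, runs 36→47
J3: waits 47, runs 47→50
Sum = 0+13+27+36+47 = 123.
LPT 126, SPT 74, EDD 123 → minimum 74.

74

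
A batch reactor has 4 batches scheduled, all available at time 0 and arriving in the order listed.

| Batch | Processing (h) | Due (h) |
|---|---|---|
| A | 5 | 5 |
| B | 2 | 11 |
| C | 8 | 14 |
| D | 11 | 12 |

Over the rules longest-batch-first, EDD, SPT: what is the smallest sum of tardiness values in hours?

LPT (decreasing processing time): D C A B.
D: 0→11, due 12, tardiness 0
C: 11→19, due 14, tardiness 5
A: 19→24, due 5, tardiness 19
B: 24→26, due 11, tardiness 15
Sum = 0+5+19+15 = 39.
EDD (increasing due date): A B D C.
A: 0→5, due 5, tardiness 0
B: 5→7, due 11, tardiness 0
D: 7→18, due 12, tardiness 6
C: 18→26, due 14, tardiness 12
Sum = 0+0+6+12 = 18.
SPT (increasing processing time): B A C D.
B: 0→2, due 11, tardiness 0
A: 2→7, due 5, tardiness 2
C: 7→15, due 14, tardiness 1
D: 15→26, due 12, tardiness 14
Sum = 0+2+1+14 = 17.
LPT 39, EDD 18, SPT 17 → minimum 17.

17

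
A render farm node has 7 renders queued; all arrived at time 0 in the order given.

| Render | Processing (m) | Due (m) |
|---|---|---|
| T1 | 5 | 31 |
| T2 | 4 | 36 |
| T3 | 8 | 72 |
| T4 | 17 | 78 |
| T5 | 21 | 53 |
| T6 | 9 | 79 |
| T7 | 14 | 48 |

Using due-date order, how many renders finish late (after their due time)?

0

EDD (increasing due date): T1 T2 T7 T5 T3 T4 T6.
T1: 0→5, due 31, tardiness 0
T2: 5→9, due 36, tardiness 0
T7: 9→23, due 48, tardiness 0
T5: 23→44, due 53, tardiness 0
T3: 44→52, due 72, tardiness 0
T4: 52→69, due 78, tardiness 0
T6: 69→78, due 79, tardiness 0
Late renders: 0.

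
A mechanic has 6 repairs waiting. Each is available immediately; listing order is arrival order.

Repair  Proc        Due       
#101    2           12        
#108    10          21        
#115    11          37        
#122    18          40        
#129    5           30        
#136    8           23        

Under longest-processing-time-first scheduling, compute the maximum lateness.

42

LPT (decreasing processing time): #122 #115 #108 #136 #129 #101.
#122: 0→18, due 40, lateness -22
#115: 18→29, due 37, lateness -8
#108: 29→39, due 21, lateness 18
#136: 39→47, due 23, lateness 24
#129: 47→52, due 30, lateness 22
#101: 52→54, due 12, lateness 42
Maximum = 42.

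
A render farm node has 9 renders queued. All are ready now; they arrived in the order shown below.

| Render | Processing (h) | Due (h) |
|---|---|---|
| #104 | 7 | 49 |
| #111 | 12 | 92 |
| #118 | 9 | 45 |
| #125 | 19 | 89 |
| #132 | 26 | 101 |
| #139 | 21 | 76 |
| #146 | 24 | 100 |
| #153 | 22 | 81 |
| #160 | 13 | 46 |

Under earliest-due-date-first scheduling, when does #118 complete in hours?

EDD (increasing due date): #118 #160 #104 #139 #153 #125 #111 #146 #132.
#118: 0→9

9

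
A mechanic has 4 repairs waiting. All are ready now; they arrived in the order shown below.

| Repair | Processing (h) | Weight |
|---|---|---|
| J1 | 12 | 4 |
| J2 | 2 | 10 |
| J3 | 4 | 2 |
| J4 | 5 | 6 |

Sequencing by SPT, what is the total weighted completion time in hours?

190

SPT (increasing processing time): J2 J3 J4 J1.
J2: finishes 2, weight 10, w·C = 20
J3: finishes 6, weight 2, w·C = 12
J4: finishes 11, weight 6, w·C = 66
J1: finishes 23, weight 4, w·C = 92
Sum = 20+12+66+92 = 190.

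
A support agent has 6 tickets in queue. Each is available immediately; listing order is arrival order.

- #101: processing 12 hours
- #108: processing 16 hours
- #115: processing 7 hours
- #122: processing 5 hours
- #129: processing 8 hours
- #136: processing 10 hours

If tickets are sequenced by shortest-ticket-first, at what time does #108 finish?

58

SPT (increasing processing time): #122 #115 #129 #136 #101 #108.
#122: 0→5
#115: 5→12
#129: 12→20
#136: 20→30
#101: 30→42
#108: 42→58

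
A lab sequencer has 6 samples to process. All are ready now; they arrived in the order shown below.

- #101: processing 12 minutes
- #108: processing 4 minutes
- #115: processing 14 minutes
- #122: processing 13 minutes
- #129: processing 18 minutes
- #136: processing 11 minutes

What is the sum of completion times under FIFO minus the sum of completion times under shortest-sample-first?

22

FIFO (arrival order): #101 #108 #115 #122 #129 #136.
#101: 0→12
#108: 12→16
#115: 16→30
#122: 30→43
#129: 43→61
#136: 61→72
Sum = 12+16+30+43+61+72 = 234.
SPT (increasing processing time): #108 #136 #101 #122 #115 #129.
#108: 0→4
#136: 4→15
#101: 15→27
#122: 27→40
#115: 40→54
#129: 54→72
Sum = 4+15+27+40+54+72 = 212.
Difference = 234 − 212 = 22.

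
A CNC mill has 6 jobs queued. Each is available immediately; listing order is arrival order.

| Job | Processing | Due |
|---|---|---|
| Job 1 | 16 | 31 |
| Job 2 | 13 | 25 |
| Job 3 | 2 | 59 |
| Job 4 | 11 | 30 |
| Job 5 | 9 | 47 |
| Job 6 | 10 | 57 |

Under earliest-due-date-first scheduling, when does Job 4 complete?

EDD (increasing due date): Job 2 Job 4 Job 1 Job 5 Job 6 Job 3.
Job 2: 0→13
Job 4: 13→24

24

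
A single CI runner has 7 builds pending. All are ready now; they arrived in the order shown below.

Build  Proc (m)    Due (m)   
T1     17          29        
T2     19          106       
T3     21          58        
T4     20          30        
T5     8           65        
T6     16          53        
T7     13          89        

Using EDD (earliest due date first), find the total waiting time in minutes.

EDD (increasing due date): T1 T4 T6 T3 T5 T7 T2.
T1: waits 0, runs 0→17
T4: waits 17, runs 17→37
T6: waits 37, runs 37→53
T3: waits 53, runs 53→74
T5: waits 74, runs 74→82
T7: waits 82, runs 82→95
T2: waits 95, runs 95→114
Sum = 0+17+37+53+74+82+95 = 358.

358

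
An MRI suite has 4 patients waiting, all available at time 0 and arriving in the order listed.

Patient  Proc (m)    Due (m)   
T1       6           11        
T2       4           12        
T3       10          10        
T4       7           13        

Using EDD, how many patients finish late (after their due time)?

EDD (increasing due date): T3 T1 T2 T4.
T3: 0→10, due 10, tardiness 0
T1: 10→16, due 11, tardiness 5
T2: 16→20, due 12, tardiness 8
T4: 20→27, due 13, tardiness 14
Late patients: 3.

3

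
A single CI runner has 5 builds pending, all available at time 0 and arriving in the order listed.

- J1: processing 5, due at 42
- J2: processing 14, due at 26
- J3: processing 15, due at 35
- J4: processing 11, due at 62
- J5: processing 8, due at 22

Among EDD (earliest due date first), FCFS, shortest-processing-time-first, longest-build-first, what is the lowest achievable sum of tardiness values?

EDD (increasing due date): J5 J2 J3 J1 J4.
J5: 0→8, due 22, tardiness 0
J2: 8→22, due 26, tardiness 0
J3: 22→37, due 35, tardiness 2
J1: 37→42, due 42, tardiness 0
J4: 42→53, due 62, tardiness 0
Sum = 0+0+2+0+0 = 2.
FIFO (arrival order): J1 J2 J3 J4 J5.
J1: 0→5, due 42, tardiness 0
J2: 5→19, due 26, tardiness 0
J3: 19→34, due 35, tardiness 0
J4: 34→45, due 62, tardiness 0
J5: 45→53, due 22, tardiness 31
Sum = 0+0+0+0+31 = 31.
SPT (increasing processing time): J1 J5 J4 J2 J3.
J1: 0→5, due 42, tardiness 0
J5: 5→13, due 22, tardiness 0
J4: 13→24, due 62, tardiness 0
J2: 24→38, due 26, tardiness 12
J3: 38→53, due 35, tardiness 18
Sum = 0+0+0+12+18 = 30.
LPT (decreasing processing time): J3 J2 J4 J5 J1.
J3: 0→15, due 35, tardiness 0
J2: 15→29, due 26, tardiness 3
J4: 29→40, due 62, tardiness 0
J5: 40→48, due 22, tardiness 26
J1: 48→53, due 42, tardiness 11
Sum = 0+3+0+26+11 = 40.
EDD 2, FIFO 31, SPT 30, LPT 40 → minimum 2.

2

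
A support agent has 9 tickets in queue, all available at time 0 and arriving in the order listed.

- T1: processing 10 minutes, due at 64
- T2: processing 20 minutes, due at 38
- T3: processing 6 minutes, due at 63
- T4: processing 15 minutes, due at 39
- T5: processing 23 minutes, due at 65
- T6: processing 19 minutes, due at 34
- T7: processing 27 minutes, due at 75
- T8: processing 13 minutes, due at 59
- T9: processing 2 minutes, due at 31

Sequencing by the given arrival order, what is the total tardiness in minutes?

303

FIFO (arrival order): T1 T2 T3 T4 T5 T6 T7 T8 T9.
T1: 0→10, due 64, tardiness 0
T2: 10→30, due 38, tardiness 0
T3: 30→36, due 63, tardiness 0
T4: 36→51, due 39, tardiness 12
T5: 51→74, due 65, tardiness 9
T6: 74→93, due 34, tardiness 59
T7: 93→120, due 75, tardiness 45
T8: 120→133, due 59, tardiness 74
T9: 133→135, due 31, tardiness 104
Sum = 0+0+0+12+9+59+45+74+104 = 303.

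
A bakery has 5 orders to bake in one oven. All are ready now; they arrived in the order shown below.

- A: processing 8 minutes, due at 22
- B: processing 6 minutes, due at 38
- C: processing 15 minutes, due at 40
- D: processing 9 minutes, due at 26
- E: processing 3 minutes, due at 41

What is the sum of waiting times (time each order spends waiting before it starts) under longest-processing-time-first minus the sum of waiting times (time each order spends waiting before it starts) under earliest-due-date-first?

23

LPT (decreasing processing time): C D A B E.
C: waits 0, runs 0→15
D: waits 15, runs 15→24
A: waits 24, runs 24→32
B: waits 32, runs 32→38
E: waits 38, runs 38→41
Sum = 0+15+24+32+38 = 109.
EDD (increasing due date): A D B C E.
A: waits 0, runs 0→8
D: waits 8, runs 8→17
B: waits 17, runs 17→23
C: waits 23, runs 23→38
E: waits 38, runs 38→41
Sum = 0+8+17+23+38 = 86.
Difference = 109 − 86 = 23.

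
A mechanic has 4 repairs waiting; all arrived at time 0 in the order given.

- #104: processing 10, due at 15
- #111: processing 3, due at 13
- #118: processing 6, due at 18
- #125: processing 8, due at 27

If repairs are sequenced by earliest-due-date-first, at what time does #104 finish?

EDD (increasing due date): #111 #104 #118 #125.
#111: 0→3
#104: 3→13

13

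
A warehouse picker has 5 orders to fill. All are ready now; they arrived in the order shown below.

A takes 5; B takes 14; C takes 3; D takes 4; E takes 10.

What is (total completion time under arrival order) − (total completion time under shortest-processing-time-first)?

FIFO (arrival order): A B C D E.
A: 0→5
B: 5→19
C: 19→22
D: 22→26
E: 26→36
Sum = 5+19+22+26+36 = 108.
SPT (increasing processing time): C D A E B.
C: 0→3
D: 3→7
A: 7→12
E: 12→22
B: 22→36
Sum = 3+7+12+22+36 = 80.
Difference = 108 − 80 = 28.

28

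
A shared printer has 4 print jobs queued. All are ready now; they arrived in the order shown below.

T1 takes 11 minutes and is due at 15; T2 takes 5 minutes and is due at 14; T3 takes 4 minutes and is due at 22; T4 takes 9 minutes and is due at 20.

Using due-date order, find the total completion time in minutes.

75

EDD (increasing due date): T2 T1 T4 T3.
T2: 0→5
T1: 5→16
T4: 16→25
T3: 25→29
Sum = 5+16+25+29 = 75.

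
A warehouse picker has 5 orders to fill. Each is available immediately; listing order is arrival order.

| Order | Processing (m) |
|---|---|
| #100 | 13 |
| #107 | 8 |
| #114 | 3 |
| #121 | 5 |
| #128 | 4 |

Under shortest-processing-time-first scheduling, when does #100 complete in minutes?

33

SPT (increasing processing time): #114 #128 #121 #107 #100.
#114: 0→3
#128: 3→7
#121: 7→12
#107: 12→20
#100: 20→33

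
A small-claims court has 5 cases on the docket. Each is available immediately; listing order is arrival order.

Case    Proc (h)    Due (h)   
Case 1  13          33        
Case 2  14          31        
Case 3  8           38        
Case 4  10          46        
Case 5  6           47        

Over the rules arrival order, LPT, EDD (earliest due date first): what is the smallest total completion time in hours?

171

FIFO (arrival order): Case 1 Case 2 Case 3 Case 4 Case 5.
Case 1: 0→13
Case 2: 13→27
Case 3: 27→35
Case 4: 35→45
Case 5: 45→51
Sum = 13+27+35+45+51 = 171.
LPT (decreasing processing time): Case 2 Case 1 Case 4 Case 3 Case 5.
Case 2: 0→14
Case 1: 14→27
Case 4: 27→37
Case 3: 37→45
Case 5: 45→51
Sum = 14+27+37+45+51 = 174.
EDD (increasing due date): Case 2 Case 1 Case 3 Case 4 Case 5.
Case 2: 0→14
Case 1: 14→27
Case 3: 27→35
Case 4: 35→45
Case 5: 45→51
Sum = 14+27+35+45+51 = 172.
FIFO 171, LPT 174, EDD 172 → minimum 171.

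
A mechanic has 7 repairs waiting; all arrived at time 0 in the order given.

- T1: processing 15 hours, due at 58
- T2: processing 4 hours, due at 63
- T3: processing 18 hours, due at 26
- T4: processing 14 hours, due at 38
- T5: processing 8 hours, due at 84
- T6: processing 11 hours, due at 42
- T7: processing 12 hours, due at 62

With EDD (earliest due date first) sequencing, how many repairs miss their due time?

3

EDD (increasing due date): T3 T4 T6 T1 T7 T2 T5.
T3: 0→18, due 26, tardiness 0
T4: 18→32, due 38, tardiness 0
T6: 32→43, due 42, tardiness 1
T1: 43→58, due 58, tardiness 0
T7: 58→70, due 62, tardiness 8
T2: 70→74, due 63, tardiness 11
T5: 74→82, due 84, tardiness 0
Late repairs: 3.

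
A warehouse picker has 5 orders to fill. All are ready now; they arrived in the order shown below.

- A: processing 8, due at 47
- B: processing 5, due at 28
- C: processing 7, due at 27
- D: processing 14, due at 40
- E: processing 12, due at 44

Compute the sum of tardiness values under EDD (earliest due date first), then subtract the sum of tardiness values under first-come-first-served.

EDD (increasing due date): C B D E A.
C: 0→7, due 27, tardiness 0
B: 7→12, due 28, tardiness 0
D: 12→26, due 40, tardiness 0
E: 26→38, due 44, tardiness 0
A: 38→46, due 47, tardiness 0
Sum = 0+0+0+0+0 = 0.
FIFO (arrival order): A B C D E.
A: 0→8, due 47, tardiness 0
B: 8→13, due 28, tardiness 0
C: 13→20, due 27, tardiness 0
D: 20→34, due 40, tardiness 0
E: 34→46, due 44, tardiness 2
Sum = 0+0+0+0+2 = 2.
Difference = 0 − 2 = -2.

-2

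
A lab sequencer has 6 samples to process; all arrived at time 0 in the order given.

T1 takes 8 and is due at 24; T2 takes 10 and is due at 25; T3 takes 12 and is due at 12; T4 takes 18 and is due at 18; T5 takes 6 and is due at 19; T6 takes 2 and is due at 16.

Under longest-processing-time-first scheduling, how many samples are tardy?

LPT (decreasing processing time): T4 T3 T2 T1 T5 T6.
T4: 0→18, due 18, tardiness 0
T3: 18→30, due 12, tardiness 18
T2: 30→40, due 25, tardiness 15
T1: 40→48, due 24, tardiness 24
T5: 48→54, due 19, tardiness 35
T6: 54→56, due 16, tardiness 40
Late samples: 5.

5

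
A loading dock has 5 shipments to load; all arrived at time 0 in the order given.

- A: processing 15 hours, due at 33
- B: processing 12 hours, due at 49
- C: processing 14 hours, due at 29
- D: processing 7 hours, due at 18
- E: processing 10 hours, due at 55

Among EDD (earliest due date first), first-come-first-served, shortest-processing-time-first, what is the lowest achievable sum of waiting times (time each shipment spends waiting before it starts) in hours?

EDD (increasing due date): D C A B E.
D: waits 0, runs 0→7
C: waits 7, runs 7→21
A: waits 21, runs 21→36
B: waits 36, runs 36→48
E: waits 48, runs 48→58
Sum = 0+7+21+36+48 = 112.
FIFO (arrival order): A B C D E.
A: waits 0, runs 0→15
B: waits 15, runs 15→27
C: waits 27, runs 27→41
D: waits 41, runs 41→48
E: waits 48, runs 48→58
Sum = 0+15+27+41+48 = 131.
SPT (increasing processing time): D E B C A.
D: waits 0, runs 0→7
E: waits 7, runs 7→17
B: waits 17, runs 17→29
C: waits 29, runs 29→43
A: waits 43, runs 43→58
Sum = 0+7+17+29+43 = 96.
EDD 112, FIFO 131, SPT 96 → minimum 96.

96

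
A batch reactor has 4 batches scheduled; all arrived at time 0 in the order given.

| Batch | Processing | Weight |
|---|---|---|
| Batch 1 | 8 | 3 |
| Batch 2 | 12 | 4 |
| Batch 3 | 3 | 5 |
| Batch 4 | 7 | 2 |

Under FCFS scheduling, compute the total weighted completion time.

FIFO (arrival order): Batch 1 Batch 2 Batch 3 Batch 4.
Batch 1: finishes 8, weight 3, w·C = 24
Batch 2: finishes 20, weight 4, w·C = 80
Batch 3: finishes 23, weight 5, w·C = 115
Batch 4: finishes 30, weight 2, w·C = 60
Sum = 24+80+115+60 = 279.

279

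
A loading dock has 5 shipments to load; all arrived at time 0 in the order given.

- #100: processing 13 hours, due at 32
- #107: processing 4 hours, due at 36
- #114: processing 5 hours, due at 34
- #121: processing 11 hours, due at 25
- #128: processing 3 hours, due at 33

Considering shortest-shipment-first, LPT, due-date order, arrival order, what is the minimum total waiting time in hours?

SPT (increasing processing time): #128 #107 #114 #121 #100.
#128: waits 0, runs 0→3
#107: waits 3, runs 3→7
#114: waits 7, runs 7→12
#121: waits 12, runs 12→23
#100: waits 23, runs 23→36
Sum = 0+3+7+12+23 = 45.
LPT (decreasing processing time): #100 #121 #114 #107 #128.
#100: waits 0, runs 0→13
#121: waits 13, runs 13→24
#114: waits 24, runs 24→29
#107: waits 29, runs 29→33
#128: waits 33, runs 33→36
Sum = 0+13+24+29+33 = 99.
EDD (increasing due date): #121 #100 #128 #114 #107.
#121: waits 0, runs 0→11
#100: waits 11, runs 11→24
#128: waits 24, runs 24→27
#114: waits 27, runs 27→32
#107: waits 32, runs 32→36
Sum = 0+11+24+27+32 = 94.
FIFO (arrival order): #100 #107 #114 #121 #128.
#100: waits 0, runs 0→13
#107: waits 13, runs 13→17
#114: waits 17, runs 17→22
#121: waits 22, runs 22→33
#128: waits 33, runs 33→36
Sum = 0+13+17+22+33 = 85.
SPT 45, LPT 99, EDD 94, FIFO 85 → minimum 45.

45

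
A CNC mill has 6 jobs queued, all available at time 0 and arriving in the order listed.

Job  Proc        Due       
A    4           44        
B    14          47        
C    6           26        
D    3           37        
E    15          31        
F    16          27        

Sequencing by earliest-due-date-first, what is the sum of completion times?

207

EDD (increasing due date): C F E D A B.
C: 0→6
F: 6→22
E: 22→37
D: 37→40
A: 40→44
B: 44→58
Sum = 6+22+37+40+44+58 = 207.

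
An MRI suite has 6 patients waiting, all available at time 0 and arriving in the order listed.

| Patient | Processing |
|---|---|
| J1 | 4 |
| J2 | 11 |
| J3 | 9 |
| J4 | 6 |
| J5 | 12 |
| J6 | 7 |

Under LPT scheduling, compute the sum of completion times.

LPT (decreasing processing time): J5 J2 J3 J6 J4 J1.
J5: 0→12
J2: 12→23
J3: 23→32
J6: 32→39
J4: 39→45
J1: 45→49
Sum = 12+23+32+39+45+49 = 200.

200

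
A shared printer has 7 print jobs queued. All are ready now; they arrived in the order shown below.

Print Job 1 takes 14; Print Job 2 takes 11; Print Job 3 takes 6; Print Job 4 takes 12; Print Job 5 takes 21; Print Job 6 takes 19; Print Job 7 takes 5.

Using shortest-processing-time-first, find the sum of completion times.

SPT (increasing processing time): Print Job 7 Print Job 3 Print Job 2 Print Job 4 Print Job 1 Print Job 6 Print Job 5.
Print Job 7: 0→5
Print Job 3: 5→11
Print Job 2: 11→22
Print Job 4: 22→34
Print Job 1: 34→48
Print Job 6: 48→67
Print Job 5: 67→88
Sum = 5+11+22+34+48+67+88 = 275.

275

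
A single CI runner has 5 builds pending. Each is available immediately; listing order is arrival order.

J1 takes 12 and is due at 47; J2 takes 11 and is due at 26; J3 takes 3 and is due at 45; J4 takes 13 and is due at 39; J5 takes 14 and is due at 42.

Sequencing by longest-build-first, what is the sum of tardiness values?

32

LPT (decreasing processing time): J5 J4 J1 J2 J3.
J5: 0→14, due 42, tardiness 0
J4: 14→27, due 39, tardiness 0
J1: 27→39, due 47, tardiness 0
J2: 39→50, due 26, tardiness 24
J3: 50→53, due 45, tardiness 8
Sum = 0+0+0+24+8 = 32.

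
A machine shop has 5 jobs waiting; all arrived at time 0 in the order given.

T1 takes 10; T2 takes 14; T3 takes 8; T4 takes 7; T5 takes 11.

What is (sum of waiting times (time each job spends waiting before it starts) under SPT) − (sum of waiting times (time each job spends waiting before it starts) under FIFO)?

-22

SPT (increasing processing time): T4 T3 T1 T5 T2.
T4: waits 0, runs 0→7
T3: waits 7, runs 7→15
T1: waits 15, runs 15→25
T5: waits 25, runs 25→36
T2: waits 36, runs 36→50
Sum = 0+7+15+25+36 = 83.
FIFO (arrival order): T1 T2 T3 T4 T5.
T1: waits 0, runs 0→10
T2: waits 10, runs 10→24
T3: waits 24, runs 24→32
T4: waits 32, runs 32→39
T5: waits 39, runs 39→50
Sum = 0+10+24+32+39 = 105.
Difference = 83 − 105 = -22.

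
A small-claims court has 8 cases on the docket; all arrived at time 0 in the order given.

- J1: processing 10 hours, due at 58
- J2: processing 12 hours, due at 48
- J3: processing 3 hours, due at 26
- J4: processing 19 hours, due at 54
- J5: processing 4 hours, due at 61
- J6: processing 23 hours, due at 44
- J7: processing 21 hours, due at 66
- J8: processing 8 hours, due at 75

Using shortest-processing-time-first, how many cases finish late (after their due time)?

SPT (increasing processing time): J3 J5 J8 J1 J2 J4 J7 J6.
J3: 0→3, due 26, tardiness 0
J5: 3→7, due 61, tardiness 0
J8: 7→15, due 75, tardiness 0
J1: 15→25, due 58, tardiness 0
J2: 25→37, due 48, tardiness 0
J4: 37→56, due 54, tardiness 2
J7: 56→77, due 66, tardiness 11
J6: 77→100, due 44, tardiness 56
Late cases: 3.

3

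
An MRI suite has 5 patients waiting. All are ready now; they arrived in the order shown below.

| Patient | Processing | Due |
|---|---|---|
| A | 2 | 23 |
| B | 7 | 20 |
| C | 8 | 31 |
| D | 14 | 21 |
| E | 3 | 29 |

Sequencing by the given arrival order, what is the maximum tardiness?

FIFO (arrival order): A B C D E.
A: 0→2, due 23, tardiness 0
B: 2→9, due 20, tardiness 0
C: 9→17, due 31, tardiness 0
D: 17→31, due 21, tardiness 10
E: 31→34, due 29, tardiness 5
Maximum = 10.

10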